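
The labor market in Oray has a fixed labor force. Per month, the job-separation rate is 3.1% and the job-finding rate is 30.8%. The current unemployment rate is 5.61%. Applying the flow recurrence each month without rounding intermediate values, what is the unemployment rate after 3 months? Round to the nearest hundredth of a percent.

Unemployment rate after three months ≈ 8.12%.

With a fixed labor force, u_{t+1} = u_t + s·(1−u_t) − f·u_t = u_t·(1−s−f) + s.
Here 1−s−f = 0.661 and s = 0.031.
u_1 = 0.056100 × 0.661 + 0.031 = 0.068082.
u_2 = 0.068082 × 0.661 + 0.031 = 0.076002.
u_3 = 0.076002 × 0.661 + 0.031 = 0.081237.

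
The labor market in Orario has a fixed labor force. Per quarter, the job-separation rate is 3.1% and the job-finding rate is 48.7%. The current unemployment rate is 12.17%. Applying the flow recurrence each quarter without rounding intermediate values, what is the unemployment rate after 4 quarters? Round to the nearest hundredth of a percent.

With a fixed labor force, u_{t+1} = u_t + s·(1−u_t) − f·u_t = u_t·(1−s−f) + s.
Here 1−s−f = 0.482 and s = 0.031.
u_1 = 0.121700 × 0.482 + 0.031 = 0.089659.
u_2 = 0.089659 × 0.482 + 0.031 = 0.074216.
u_3 = 0.074216 × 0.482 + 0.031 = 0.066772.
u_4 = 0.066772 × 0.482 + 0.031 = 0.063184.

Unemployment rate after four quarters ≈ 6.32%.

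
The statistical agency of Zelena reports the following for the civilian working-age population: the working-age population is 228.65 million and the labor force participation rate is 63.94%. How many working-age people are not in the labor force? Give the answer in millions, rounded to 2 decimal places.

About 82.45 million are not in the labor force.

Share not in the labor force = 1 − 0.6394 = 0.3606.
Not in labor force = 0.3606 × 228.65 ≈ 82.45 million.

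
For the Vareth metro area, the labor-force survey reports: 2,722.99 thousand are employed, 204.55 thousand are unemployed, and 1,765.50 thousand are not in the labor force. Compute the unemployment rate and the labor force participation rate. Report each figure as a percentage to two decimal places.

Unemployment rate ≈ 6.99%; labor force participation rate ≈ 62.38%.

Labor force = employed + unemployed = 2,722.99 + 204.55 = 2,927.54 thousand.
Working-age population = 2,927.54 + 1,765.50 = 4,693.04 thousand.
Unemployment rate = 204.55 / 2,927.54 = 6.99%.
Labor force participation rate = 2,927.54 / 4,693.04 = 62.38%.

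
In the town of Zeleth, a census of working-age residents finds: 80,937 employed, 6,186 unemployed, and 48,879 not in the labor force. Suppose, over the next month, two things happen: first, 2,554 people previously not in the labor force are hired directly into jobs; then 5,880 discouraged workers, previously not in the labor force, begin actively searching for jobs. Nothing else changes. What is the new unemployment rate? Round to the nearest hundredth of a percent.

New unemployment rate ≈ 12.63%.

Initially, labor force = 80,937 + 6,186 = 87,123, so u = 6,186/87,123 = 7.10%.
After the first change, employed and labor force both rise by 2,554; unemployed unchanged → E = 83,491, U = 6,186, labor force = 89,677.
After the second change, unemployed and labor force both rise by 5,880 → E = 83,491, U = 12,066, labor force = 95,557.
New unemployment rate = 12,066 / 95,557 = 12.63%.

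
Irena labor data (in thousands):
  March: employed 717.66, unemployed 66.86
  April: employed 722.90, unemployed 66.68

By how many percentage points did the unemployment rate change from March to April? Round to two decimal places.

The unemployment rate changed by −0.08 percentage points.

March: labor force = 717.66 + 66.86 = 784.52; u = 66.86/784.52 = 8.52%.
April: labor force = 722.90 + 66.68 = 789.58; u = 66.68/789.58 = 8.44%.
Change = 8.44% − 8.52% = −0.08 pp.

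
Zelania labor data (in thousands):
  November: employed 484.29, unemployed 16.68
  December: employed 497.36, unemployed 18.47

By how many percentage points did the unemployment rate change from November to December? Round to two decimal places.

The unemployment rate changed by +0.25 percentage points.

November: labor force = 484.29 + 16.68 = 500.97; u = 16.68/500.97 = 3.33%.
December: labor force = 497.36 + 18.47 = 515.83; u = 18.47/515.83 = 3.58%.
Change = 3.58% − 3.33% = +0.25 pp.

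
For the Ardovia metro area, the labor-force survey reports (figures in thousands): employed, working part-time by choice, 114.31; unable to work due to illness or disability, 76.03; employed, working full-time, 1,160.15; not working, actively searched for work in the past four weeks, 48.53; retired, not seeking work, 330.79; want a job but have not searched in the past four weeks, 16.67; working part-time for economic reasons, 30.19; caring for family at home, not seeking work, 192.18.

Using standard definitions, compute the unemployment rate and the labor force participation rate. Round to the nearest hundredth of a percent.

Employed = 114.31 + 1,160.15 + 30.19 = 1,304.65 thousand (anyone who worked, including part-time for economic reasons, counts as employed).
Unemployed = 48.53 thousand.
Labor force = 1,304.65 + 48.53 = 1,353.18 thousand.
Not in labor force = 76.03 + 330.79 + 16.67 + 192.18 = 615.67 thousand (those not working and not actively searching are outside the labor force — including those who want a job but have given up searching).
Civilian working-age population = 1,353.18 + 615.67 = 1,968.85 thousand.
Unemployment rate = 48.53 / 1,353.18 = 3.59%.
Labor force participation rate = 1,353.18 / 1,968.85 = 68.73%.

Unemployment rate ≈ 3.59%; labor force participation rate ≈ 68.73%.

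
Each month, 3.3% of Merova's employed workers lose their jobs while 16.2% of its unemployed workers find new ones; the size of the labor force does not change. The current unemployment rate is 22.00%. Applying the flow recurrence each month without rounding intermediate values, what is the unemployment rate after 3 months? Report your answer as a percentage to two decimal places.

Unemployment rate after three months ≈ 19.57%.

With a fixed labor force, u_{t+1} = u_t + s·(1−u_t) − f·u_t = u_t·(1−s−f) + s.
Here 1−s−f = 0.805 and s = 0.033.
u_1 = 0.220000 × 0.805 + 0.033 = 0.210100.
u_2 = 0.210100 × 0.805 + 0.033 = 0.202131.
u_3 = 0.202131 × 0.805 + 0.033 = 0.195715.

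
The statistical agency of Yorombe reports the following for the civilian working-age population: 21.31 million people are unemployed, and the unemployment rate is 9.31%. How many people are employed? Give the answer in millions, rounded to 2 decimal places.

About 207.58 million are employed.

Labor force = U / u = 21.31 / 0.0931 ≈ 228.89 million.
Employed = labor force − unemployed = 228.89 − 21.31 = 207.58 million.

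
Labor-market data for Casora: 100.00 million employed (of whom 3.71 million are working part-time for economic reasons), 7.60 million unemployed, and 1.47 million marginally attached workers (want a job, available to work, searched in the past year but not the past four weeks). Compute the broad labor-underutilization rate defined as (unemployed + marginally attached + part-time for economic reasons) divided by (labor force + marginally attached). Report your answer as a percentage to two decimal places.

Labor force = 100.00 + 7.60 = 107.60 million.
Numerator = 7.60 + 1.47 + 3.71 = 12.78 million.
Denominator = 107.60 + 1.47 = 109.07 million.
Broad rate = 12.78 / 109.07 = 11.72%.

Broad underutilization rate ≈ 11.72%.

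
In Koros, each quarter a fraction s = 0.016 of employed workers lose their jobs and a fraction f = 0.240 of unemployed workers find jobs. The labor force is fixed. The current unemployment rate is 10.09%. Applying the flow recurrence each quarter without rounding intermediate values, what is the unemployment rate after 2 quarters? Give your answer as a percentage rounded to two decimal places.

Unemployment rate after two quarters ≈ 8.38%.

With a fixed labor force, u_{t+1} = u_t + s·(1−u_t) − f·u_t = u_t·(1−s−f) + s.
Here 1−s−f = 0.744 and s = 0.016.
u_1 = 0.100900 × 0.744 + 0.016 = 0.091070.
u_2 = 0.091070 × 0.744 + 0.016 = 0.083756.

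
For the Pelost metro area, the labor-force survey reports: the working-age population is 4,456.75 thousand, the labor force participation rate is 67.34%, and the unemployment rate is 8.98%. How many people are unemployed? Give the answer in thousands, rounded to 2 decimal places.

About 269.51 thousand are unemployed.

Labor force = 0.6734 × 4,456.75 = 3,001.18 thousand.
Unemployed = 0.0898 × 3,001.18 ≈ 269.51 thousand.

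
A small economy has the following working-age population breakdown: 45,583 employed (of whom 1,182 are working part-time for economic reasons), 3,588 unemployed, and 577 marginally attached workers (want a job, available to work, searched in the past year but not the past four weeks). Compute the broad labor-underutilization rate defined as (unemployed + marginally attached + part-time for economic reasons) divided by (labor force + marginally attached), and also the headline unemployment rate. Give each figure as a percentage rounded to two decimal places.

Labor force = 45,583 + 3,588 = 49,171.
Numerator = 3,588 + 577 + 1,182 = 5,347.
Denominator = 49,171 + 577 = 49,748.
Broad rate = 5,347 / 49,748 = 10.75%.
Headline unemployment rate = 3,588 / 49,171 = 7.30%.

Broad underutilization rate ≈ 10.75%; headline unemployment rate ≈ 7.30%.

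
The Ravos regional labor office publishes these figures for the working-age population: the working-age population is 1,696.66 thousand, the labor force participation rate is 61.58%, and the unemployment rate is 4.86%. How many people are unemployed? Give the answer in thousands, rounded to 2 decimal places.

Labor force = 0.6158 × 1,696.66 = 1,044.80 thousand.
Unemployed = 0.0486 × 1,044.80 ≈ 50.78 thousand.

About 50.78 thousand are unemployed.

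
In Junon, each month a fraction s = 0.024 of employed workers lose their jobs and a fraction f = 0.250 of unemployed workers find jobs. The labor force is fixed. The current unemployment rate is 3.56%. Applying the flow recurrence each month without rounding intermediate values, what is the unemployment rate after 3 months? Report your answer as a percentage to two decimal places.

With a fixed labor force, u_{t+1} = u_t + s·(1−u_t) − f·u_t = u_t·(1−s−f) + s.
Here 1−s−f = 0.726 and s = 0.024.
u_1 = 0.035600 × 0.726 + 0.024 = 0.049846.
u_2 = 0.049846 × 0.726 + 0.024 = 0.060188.
u_3 = 0.060188 × 0.726 + 0.024 = 0.067696.

Unemployment rate after three months ≈ 6.77%.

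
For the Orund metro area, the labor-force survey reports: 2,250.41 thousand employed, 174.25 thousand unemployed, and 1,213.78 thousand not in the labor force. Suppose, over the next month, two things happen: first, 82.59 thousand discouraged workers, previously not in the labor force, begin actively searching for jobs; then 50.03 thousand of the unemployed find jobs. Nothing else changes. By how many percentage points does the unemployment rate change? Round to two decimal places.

Initially, labor force = 2,250.41 + 174.25 = 2,424.66 thousand, so u = 174.25/2,424.66 = 7.19%.
After the first change, unemployed and labor force both rise by 82.59 → E = 2,250.41, U = 256.84, labor force = 2,507.25 thousand.
After the second change, unemployed falls and employed rises by 50.03; labor force unchanged → E = 2,300.44, U = 206.81, labor force = 2,507.25 thousand.
New unemployment rate = 206.81 / 2,507.25 = 8.25%.
Change = 8.25% − 7.19% = +1.06 percentage points.

The unemployment rate changes by +1.06 percentage points.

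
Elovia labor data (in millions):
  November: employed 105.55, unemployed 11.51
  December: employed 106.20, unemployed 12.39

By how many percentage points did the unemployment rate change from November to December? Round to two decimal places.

November: labor force = 105.55 + 11.51 = 117.06; u = 11.51/117.06 = 9.83%.
December: labor force = 106.20 + 12.39 = 118.59; u = 12.39/118.59 = 10.45%.
Change = 10.45% − 9.83% = +0.62 pp.

The unemployment rate changed by +0.62 percentage points.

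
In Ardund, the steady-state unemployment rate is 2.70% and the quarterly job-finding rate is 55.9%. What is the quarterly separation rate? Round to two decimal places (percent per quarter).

From u* = s/(s+f): s = u·f/(1−u).
s = 0.0270 × 55.9 / (1 − 0.0270) = 1.5093 / 0.9730 ≈ 1.55% per quarter.

Separation rate ≈ 1.55% per quarter.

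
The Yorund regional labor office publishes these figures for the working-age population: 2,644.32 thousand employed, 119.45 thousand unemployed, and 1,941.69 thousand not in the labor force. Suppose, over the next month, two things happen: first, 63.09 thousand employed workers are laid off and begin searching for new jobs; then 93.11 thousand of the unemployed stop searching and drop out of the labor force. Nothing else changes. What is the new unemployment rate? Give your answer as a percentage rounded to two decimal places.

New unemployment rate ≈ 3.35%.

Initially, labor force = 2,644.32 + 119.45 = 2,763.77 thousand, so u = 119.45/2,763.77 = 4.32%.
After the first change, employed falls and unemployed rises by 63.09; labor force unchanged → E = 2,581.23, U = 182.54, labor force = 2,763.77 thousand.
After the second change, unemployed and labor force both fall by 93.11 → E = 2,581.23, U = 89.43, labor force = 2,670.66 thousand.
New unemployment rate = 89.43 / 2,670.66 = 3.35%.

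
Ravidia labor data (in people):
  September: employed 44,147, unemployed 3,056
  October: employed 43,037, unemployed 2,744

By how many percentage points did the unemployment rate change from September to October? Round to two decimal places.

September: labor force = 44,147 + 3,056 = 47,203; u = 3,056/47,203 = 6.47%.
October: labor force = 43,037 + 2,744 = 45,781; u = 2,744/45,781 = 5.99%.
Change = 5.99% − 6.47% = −0.48 pp.

The unemployment rate changed by −0.48 percentage points.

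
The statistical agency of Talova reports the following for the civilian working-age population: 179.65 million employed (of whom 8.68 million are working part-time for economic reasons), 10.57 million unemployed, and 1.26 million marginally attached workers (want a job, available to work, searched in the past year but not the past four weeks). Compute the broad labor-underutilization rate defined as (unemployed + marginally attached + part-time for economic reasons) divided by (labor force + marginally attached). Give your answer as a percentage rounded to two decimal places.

Labor force = 179.65 + 10.57 = 190.22 million.
Numerator = 10.57 + 1.26 + 8.68 = 20.51 million.
Denominator = 190.22 + 1.26 = 191.48 million.
Broad rate = 20.51 / 191.48 = 10.71%.

Broad underutilization rate ≈ 10.71%.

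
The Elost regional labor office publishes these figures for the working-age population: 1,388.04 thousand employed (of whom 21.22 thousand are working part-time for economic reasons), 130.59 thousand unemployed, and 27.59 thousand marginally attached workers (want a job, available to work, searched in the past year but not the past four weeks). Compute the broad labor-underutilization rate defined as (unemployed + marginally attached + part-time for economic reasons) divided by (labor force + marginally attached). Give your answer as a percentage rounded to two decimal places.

Labor force = 1,388.04 + 130.59 = 1,518.63 thousand.
Numerator = 130.59 + 27.59 + 21.22 = 179.40 thousand.
Denominator = 1,518.63 + 27.59 = 1,546.22 thousand.
Broad rate = 179.40 / 1,546.22 = 11.60%.

Broad underutilization rate ≈ 11.60%.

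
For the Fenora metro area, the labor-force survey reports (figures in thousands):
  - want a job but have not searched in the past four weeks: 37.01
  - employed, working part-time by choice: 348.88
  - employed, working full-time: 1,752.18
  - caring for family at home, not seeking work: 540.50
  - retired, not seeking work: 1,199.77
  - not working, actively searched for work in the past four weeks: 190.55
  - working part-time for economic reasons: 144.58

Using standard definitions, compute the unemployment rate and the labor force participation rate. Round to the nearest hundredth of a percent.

Employed = 348.88 + 1,752.18 + 144.58 = 2,245.64 thousand (anyone who worked, including part-time for economic reasons, counts as employed).
Unemployed = 190.55 thousand.
Labor force = 2,245.64 + 190.55 = 2,436.19 thousand.
Not in labor force = 37.01 + 540.50 + 1,199.77 = 1,777.28 thousand (those not working and not actively searching are outside the labor force — including those who want a job but have given up searching).
Civilian working-age population = 2,436.19 + 1,777.28 = 4,213.47 thousand.
Unemployment rate = 190.55 / 2,436.19 = 7.82%.
Labor force participation rate = 2,436.19 / 4,213.47 = 57.82%.

Unemployment rate ≈ 7.82%; labor force participation rate ≈ 57.82%.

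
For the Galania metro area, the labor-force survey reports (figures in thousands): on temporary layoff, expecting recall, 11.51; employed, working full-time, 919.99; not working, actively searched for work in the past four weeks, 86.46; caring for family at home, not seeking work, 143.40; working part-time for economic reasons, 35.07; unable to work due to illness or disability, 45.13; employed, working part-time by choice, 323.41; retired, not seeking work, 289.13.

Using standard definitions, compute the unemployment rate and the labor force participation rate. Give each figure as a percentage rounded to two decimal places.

Employed = 919.99 + 35.07 + 323.41 = 1,278.47 thousand (anyone who worked, including part-time for economic reasons, counts as employed).
Unemployed = 11.51 + 86.46 = 97.97 thousand (jobless and actively searching, or on temporary layoff).
Labor force = 1,278.47 + 97.97 = 1,376.44 thousand.
Not in labor force = 143.40 + 45.13 + 289.13 = 477.66 thousand (those not working and not actively searching are outside the labor force).
Civilian working-age population = 1,376.44 + 477.66 = 1,854.10 thousand.
Unemployment rate = 97.97 / 1,376.44 = 7.12%.
Labor force participation rate = 1,376.44 / 1,854.10 = 74.24%.

Unemployment rate ≈ 7.12%; labor force participation rate ≈ 74.24%.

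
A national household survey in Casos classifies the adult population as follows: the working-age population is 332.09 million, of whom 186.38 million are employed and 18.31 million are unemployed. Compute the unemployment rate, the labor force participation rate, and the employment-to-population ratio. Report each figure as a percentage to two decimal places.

Unemployment rate ≈ 8.95%; labor force participation rate ≈ 61.64%; employment-population ratio ≈ 56.12%.

Labor force = employed + unemployed = 186.38 + 18.31 = 204.69 million.
Unemployment rate = 18.31 / 204.69 = 8.95%.
Labor force participation rate = 204.69 / 332.09 = 61.64%.
Employment-population ratio = 186.38 / 332.09 = 56.12%.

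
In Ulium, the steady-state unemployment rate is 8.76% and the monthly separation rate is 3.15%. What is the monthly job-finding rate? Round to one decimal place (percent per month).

From u* = s/(s+f): f = s·(1−u)/u.
f = 3.15 × (1 − 0.0876) / 0.0876 = 2.8741 / 0.0876 ≈ 32.8% per month.

Job-finding rate ≈ 32.8% per month.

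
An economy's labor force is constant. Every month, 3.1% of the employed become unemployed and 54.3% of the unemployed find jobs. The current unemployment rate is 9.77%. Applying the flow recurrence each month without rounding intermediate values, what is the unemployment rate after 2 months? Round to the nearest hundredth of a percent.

With a fixed labor force, u_{t+1} = u_t + s·(1−u_t) − f·u_t = u_t·(1−s−f) + s.
Here 1−s−f = 0.426 and s = 0.031.
u_1 = 0.097700 × 0.426 + 0.031 = 0.072620.
u_2 = 0.072620 × 0.426 + 0.031 = 0.061936.

Unemployment rate after two months ≈ 6.19%.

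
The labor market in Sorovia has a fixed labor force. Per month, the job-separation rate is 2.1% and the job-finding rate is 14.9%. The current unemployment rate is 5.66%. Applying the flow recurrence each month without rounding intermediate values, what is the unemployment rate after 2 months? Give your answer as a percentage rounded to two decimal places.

Unemployment rate after two months ≈ 7.74%.

With a fixed labor force, u_{t+1} = u_t + s·(1−u_t) − f·u_t = u_t·(1−s−f) + s.
Here 1−s−f = 0.830 and s = 0.021.
u_1 = 0.056600 × 0.830 + 0.021 = 0.067978.
u_2 = 0.067978 × 0.830 + 0.021 = 0.077422.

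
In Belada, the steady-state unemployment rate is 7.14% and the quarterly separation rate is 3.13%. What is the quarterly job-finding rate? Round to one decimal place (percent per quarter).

Job-finding rate ≈ 40.7% per quarter.

From u* = s/(s+f): f = s·(1−u)/u.
f = 3.13 × (1 − 0.0714) / 0.0714 = 2.9065 / 0.0714 ≈ 40.7% per quarter.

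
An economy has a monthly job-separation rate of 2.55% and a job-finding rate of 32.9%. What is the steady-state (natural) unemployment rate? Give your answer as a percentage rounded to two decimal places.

Steady-state unemployment rate ≈ 7.19%.

At steady state the flows balance: s·E = f·U, so U/(E+U) = s/(s+f).
u* = 2.55 / (2.55 + 32.9) = 2.55 / 35.45 = 7.19%.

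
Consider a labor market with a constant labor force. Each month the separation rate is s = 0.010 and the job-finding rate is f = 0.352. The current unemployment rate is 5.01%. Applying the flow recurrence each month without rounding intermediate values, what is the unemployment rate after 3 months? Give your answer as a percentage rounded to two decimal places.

With a fixed labor force, u_{t+1} = u_t + s·(1−u_t) − f·u_t = u_t·(1−s−f) + s.
Here 1−s−f = 0.638 and s = 0.010.
u_1 = 0.050100 × 0.638 + 0.010 = 0.041964.
u_2 = 0.041964 × 0.638 + 0.010 = 0.036773.
u_3 = 0.036773 × 0.638 + 0.010 = 0.033461.

Unemployment rate after three months ≈ 3.35%.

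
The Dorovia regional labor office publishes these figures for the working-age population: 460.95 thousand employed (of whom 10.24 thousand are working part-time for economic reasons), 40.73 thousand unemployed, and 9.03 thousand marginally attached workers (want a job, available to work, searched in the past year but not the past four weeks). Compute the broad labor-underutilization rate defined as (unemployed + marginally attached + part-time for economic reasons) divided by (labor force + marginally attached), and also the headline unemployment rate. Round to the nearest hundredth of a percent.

Labor force = 460.95 + 40.73 = 501.68 thousand.
Numerator = 40.73 + 9.03 + 10.24 = 60.00 thousand.
Denominator = 501.68 + 9.03 = 510.71 thousand.
Broad rate = 60.00 / 510.71 = 11.75%.
Headline unemployment rate = 40.73 / 501.68 = 8.12%.

Broad underutilization rate ≈ 11.75%; headline unemployment rate ≈ 8.12%.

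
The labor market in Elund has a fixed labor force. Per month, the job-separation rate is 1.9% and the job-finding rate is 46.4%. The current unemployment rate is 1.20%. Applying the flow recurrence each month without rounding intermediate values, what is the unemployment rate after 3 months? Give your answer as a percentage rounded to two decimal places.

With a fixed labor force, u_{t+1} = u_t + s·(1−u_t) − f·u_t = u_t·(1−s−f) + s.
Here 1−s−f = 0.517 and s = 0.019.
u_1 = 0.012000 × 0.517 + 0.019 = 0.025204.
u_2 = 0.025204 × 0.517 + 0.019 = 0.032030.
u_3 = 0.032030 × 0.517 + 0.019 = 0.035560.

Unemployment rate after three months ≈ 3.56%.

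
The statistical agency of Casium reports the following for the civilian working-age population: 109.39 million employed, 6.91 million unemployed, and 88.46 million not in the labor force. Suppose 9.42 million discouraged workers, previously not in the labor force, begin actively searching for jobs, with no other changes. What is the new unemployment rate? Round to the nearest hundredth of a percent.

Initially, labor force = 109.39 + 6.91 = 116.30 million, so u = 6.91/116.30 = 5.94%.
After the change, unemployed and labor force both rise by 9.42 → E = 109.39, U = 16.33, labor force = 125.72 million.
New unemployment rate = 16.33 / 125.72 = 12.99%.

New unemployment rate ≈ 12.99%.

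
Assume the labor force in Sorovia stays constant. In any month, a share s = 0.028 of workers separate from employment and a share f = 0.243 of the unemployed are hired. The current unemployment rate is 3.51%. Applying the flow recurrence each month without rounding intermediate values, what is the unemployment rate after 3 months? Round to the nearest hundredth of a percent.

Unemployment rate after three months ≈ 7.69%.

With a fixed labor force, u_{t+1} = u_t + s·(1−u_t) − f·u_t = u_t·(1−s−f) + s.
Here 1−s−f = 0.729 and s = 0.028.
u_1 = 0.035100 × 0.729 + 0.028 = 0.053588.
u_2 = 0.053588 × 0.729 + 0.028 = 0.067066.
u_3 = 0.067066 × 0.729 + 0.028 = 0.076891.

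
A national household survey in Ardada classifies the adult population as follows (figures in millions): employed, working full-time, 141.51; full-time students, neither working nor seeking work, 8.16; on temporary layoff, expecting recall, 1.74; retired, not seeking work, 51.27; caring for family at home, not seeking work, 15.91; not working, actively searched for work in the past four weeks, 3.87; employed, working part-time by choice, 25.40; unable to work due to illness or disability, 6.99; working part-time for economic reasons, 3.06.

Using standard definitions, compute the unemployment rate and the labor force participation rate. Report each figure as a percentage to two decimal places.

Employed = 141.51 + 25.40 + 3.06 = 169.97 million (anyone who worked, including part-time for economic reasons, counts as employed).
Unemployed = 1.74 + 3.87 = 5.61 million (jobless and actively searching, or on temporary layoff).
Labor force = 169.97 + 5.61 = 175.58 million.
Not in labor force = 8.16 + 51.27 + 15.91 + 6.99 = 82.33 million (those not working and not actively searching are outside the labor force).
Civilian working-age population = 175.58 + 82.33 = 257.91 million.
Unemployment rate = 5.61 / 175.58 = 3.20%.
Labor force participation rate = 175.58 / 257.91 = 68.08%.

Unemployment rate ≈ 3.20%; labor force participation rate ≈ 68.08%.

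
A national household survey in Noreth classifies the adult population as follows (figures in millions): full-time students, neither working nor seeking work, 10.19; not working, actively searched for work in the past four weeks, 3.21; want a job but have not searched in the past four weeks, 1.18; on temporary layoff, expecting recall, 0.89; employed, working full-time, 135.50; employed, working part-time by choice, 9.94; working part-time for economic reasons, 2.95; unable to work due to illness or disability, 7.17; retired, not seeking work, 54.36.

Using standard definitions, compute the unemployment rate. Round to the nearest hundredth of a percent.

Unemployment rate ≈ 2.69%.

Employed = 135.50 + 9.94 + 2.95 = 148.39 million (anyone who worked, including part-time for economic reasons, counts as employed).
Unemployed = 3.21 + 0.89 = 4.10 million (jobless and actively searching, or on temporary layoff).
Labor force = 148.39 + 4.10 = 152.49 million.
Unemployment rate = 4.10 / 152.49 = 2.69%.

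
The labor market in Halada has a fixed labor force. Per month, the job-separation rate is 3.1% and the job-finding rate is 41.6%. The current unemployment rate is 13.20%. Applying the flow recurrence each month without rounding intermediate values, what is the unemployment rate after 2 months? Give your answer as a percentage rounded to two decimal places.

With a fixed labor force, u_{t+1} = u_t + s·(1−u_t) − f·u_t = u_t·(1−s−f) + s.
Here 1−s−f = 0.553 and s = 0.031.
u_1 = 0.132000 × 0.553 + 0.031 = 0.103996.
u_2 = 0.103996 × 0.553 + 0.031 = 0.088510.

Unemployment rate after two months ≈ 8.85%.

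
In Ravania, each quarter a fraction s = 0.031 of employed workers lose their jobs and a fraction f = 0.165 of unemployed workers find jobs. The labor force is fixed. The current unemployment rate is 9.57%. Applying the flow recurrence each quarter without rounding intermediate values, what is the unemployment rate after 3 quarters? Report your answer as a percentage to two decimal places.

Unemployment rate after three quarters ≈ 12.57%.

With a fixed labor force, u_{t+1} = u_t + s·(1−u_t) − f·u_t = u_t·(1−s−f) + s.
Here 1−s−f = 0.804 and s = 0.031.
u_1 = 0.095700 × 0.804 + 0.031 = 0.107943.
u_2 = 0.107943 × 0.804 + 0.031 = 0.117786.
u_3 = 0.117786 × 0.804 + 0.031 = 0.125700.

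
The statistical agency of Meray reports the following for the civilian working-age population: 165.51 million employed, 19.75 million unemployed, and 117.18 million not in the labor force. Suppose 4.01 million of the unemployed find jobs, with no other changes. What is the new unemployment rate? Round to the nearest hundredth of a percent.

Initially, labor force = 165.51 + 19.75 = 185.26 million, so u = 19.75/185.26 = 10.66%.
After the change, unemployed falls and employed rises by 4.01; labor force unchanged → E = 169.52, U = 15.74, labor force = 185.26 million.
New unemployment rate = 15.74 / 185.26 = 8.50%.

New unemployment rate ≈ 8.50%.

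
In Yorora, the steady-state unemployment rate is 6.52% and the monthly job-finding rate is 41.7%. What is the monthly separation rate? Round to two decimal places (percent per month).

From u* = s/(s+f): s = u·f/(1−u).
s = 0.0652 × 41.7 / (1 − 0.0652) = 2.7188 / 0.9348 ≈ 2.91% per month.

Separation rate ≈ 2.91% per month.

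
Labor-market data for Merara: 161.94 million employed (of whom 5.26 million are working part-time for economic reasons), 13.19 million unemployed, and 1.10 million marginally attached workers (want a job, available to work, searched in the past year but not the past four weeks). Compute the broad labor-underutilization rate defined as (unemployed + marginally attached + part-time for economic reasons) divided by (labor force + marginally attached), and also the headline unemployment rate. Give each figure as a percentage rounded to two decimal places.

Broad underutilization rate ≈ 11.09%; headline unemployment rate ≈ 7.53%.

Labor force = 161.94 + 13.19 = 175.13 million.
Numerator = 13.19 + 1.10 + 5.26 = 19.55 million.
Denominator = 175.13 + 1.10 = 176.23 million.
Broad rate = 19.55 / 176.23 = 11.09%.
Headline unemployment rate = 13.19 / 175.13 = 7.53%.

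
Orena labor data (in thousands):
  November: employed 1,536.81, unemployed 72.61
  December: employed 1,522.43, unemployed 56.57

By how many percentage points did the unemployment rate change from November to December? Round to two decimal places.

November: labor force = 1,536.81 + 72.61 = 1,609.42; u = 72.61/1,609.42 = 4.51%.
December: labor force = 1,522.43 + 56.57 = 1,579.00; u = 56.57/1,579.00 = 3.58%.
Change = 3.58% − 4.51% = −0.93 pp.

The unemployment rate changed by −0.93 percentage points.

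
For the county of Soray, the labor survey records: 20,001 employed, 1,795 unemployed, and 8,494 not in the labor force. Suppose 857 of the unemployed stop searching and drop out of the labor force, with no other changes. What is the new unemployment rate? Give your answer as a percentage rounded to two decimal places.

New unemployment rate ≈ 4.48%.

Initially, labor force = 20,001 + 1,795 = 21,796, so u = 1,795/21,796 = 8.24%.
After the change, unemployed and labor force both fall by 857 → E = 20,001, U = 938, labor force = 20,939.
New unemployment rate = 938 / 20,939 = 4.48%.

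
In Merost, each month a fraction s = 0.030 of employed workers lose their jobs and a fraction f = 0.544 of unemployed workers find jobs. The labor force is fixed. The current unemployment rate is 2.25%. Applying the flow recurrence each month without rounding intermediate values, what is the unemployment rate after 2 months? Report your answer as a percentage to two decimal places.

Unemployment rate after two months ≈ 4.69%.

With a fixed labor force, u_{t+1} = u_t + s·(1−u_t) − f·u_t = u_t·(1−s−f) + s.
Here 1−s−f = 0.426 and s = 0.030.
u_1 = 0.022500 × 0.426 + 0.030 = 0.039585.
u_2 = 0.039585 × 0.426 + 0.030 = 0.046863.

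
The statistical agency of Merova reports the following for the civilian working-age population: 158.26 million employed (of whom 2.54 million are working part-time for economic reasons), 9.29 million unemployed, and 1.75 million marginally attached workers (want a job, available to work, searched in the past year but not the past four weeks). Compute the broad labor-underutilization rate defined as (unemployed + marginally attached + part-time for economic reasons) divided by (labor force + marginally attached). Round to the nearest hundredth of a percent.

Labor force = 158.26 + 9.29 = 167.55 million.
Numerator = 9.29 + 1.75 + 2.54 = 13.58 million.
Denominator = 167.55 + 1.75 = 169.30 million.
Broad rate = 13.58 / 169.30 = 8.02%.

Broad underutilization rate ≈ 8.02%.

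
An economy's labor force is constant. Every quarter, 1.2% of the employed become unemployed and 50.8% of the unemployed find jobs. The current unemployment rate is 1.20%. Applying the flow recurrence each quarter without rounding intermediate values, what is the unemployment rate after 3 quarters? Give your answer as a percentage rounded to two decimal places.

Unemployment rate after three quarters ≈ 2.19%.

With a fixed labor force, u_{t+1} = u_t + s·(1−u_t) − f·u_t = u_t·(1−s−f) + s.
Here 1−s−f = 0.480 and s = 0.012.
u_1 = 0.012000 × 0.480 + 0.012 = 0.017760.
u_2 = 0.017760 × 0.480 + 0.012 = 0.020525.
u_3 = 0.020525 × 0.480 + 0.012 = 0.021852.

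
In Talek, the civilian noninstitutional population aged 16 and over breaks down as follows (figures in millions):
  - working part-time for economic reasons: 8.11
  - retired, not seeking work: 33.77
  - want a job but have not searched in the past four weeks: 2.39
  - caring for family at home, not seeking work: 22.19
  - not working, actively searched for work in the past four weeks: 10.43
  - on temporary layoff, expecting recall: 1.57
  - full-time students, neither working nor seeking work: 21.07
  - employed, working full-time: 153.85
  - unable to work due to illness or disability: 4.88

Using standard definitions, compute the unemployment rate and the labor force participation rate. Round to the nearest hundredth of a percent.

Employed = 8.11 + 153.85 = 161.96 million (anyone who worked, including part-time for economic reasons, counts as employed).
Unemployed = 10.43 + 1.57 = 12.00 million (jobless and actively searching, or on temporary layoff).
Labor force = 161.96 + 12.00 = 173.96 million.
Not in labor force = 33.77 + 2.39 + 22.19 + 21.07 + 4.88 = 84.30 million (those not working and not actively searching are outside the labor force — including those who want a job but have given up searching).
Civilian working-age population = 173.96 + 84.30 = 258.26 million.
Unemployment rate = 12.00 / 173.96 = 6.90%.
Labor force participation rate = 173.96 / 258.26 = 67.36%.

Unemployment rate ≈ 6.90%; labor force participation rate ≈ 67.36%.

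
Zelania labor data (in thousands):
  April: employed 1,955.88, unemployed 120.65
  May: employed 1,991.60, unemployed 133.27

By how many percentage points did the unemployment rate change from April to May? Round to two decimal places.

The unemployment rate changed by +0.46 percentage points.

April: labor force = 1,955.88 + 120.65 = 2,076.53; u = 120.65/2,076.53 = 5.81%.
May: labor force = 1,991.60 + 133.27 = 2,124.87; u = 133.27/2,124.87 = 6.27%.
Change = 6.27% − 5.81% = +0.46 pp.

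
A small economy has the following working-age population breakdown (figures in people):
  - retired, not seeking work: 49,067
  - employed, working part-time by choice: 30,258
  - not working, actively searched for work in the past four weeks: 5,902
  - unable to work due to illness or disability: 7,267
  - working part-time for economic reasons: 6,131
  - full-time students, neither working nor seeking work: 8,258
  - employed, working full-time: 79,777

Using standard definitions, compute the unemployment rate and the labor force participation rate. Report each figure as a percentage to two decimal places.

Employed = 30,258 + 6,131 + 79,777 = 116,166 (anyone who worked, including part-time for economic reasons, counts as employed).
Unemployed = 5,902.
Labor force = 116,166 + 5,902 = 122,068.
Not in labor force = 49,067 + 7,267 + 8,258 = 64,592 (those not working and not actively searching are outside the labor force).
Civilian working-age population = 122,068 + 64,592 = 186,660.
Unemployment rate = 5,902 / 122,068 = 4.84%.
Labor force participation rate = 122,068 / 186,660 = 65.40%.

Unemployment rate ≈ 4.84%; labor force participation rate ≈ 65.40%.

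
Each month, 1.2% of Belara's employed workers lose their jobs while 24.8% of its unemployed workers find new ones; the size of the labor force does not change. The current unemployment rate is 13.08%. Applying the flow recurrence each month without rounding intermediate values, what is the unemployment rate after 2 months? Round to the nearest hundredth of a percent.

With a fixed labor force, u_{t+1} = u_t + s·(1−u_t) − f·u_t = u_t·(1−s−f) + s.
Here 1−s−f = 0.740 and s = 0.012.
u_1 = 0.130800 × 0.740 + 0.012 = 0.108792.
u_2 = 0.108792 × 0.740 + 0.012 = 0.092506.

Unemployment rate after two months ≈ 9.25%.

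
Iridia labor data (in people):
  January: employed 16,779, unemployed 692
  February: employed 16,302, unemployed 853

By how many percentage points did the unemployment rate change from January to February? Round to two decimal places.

The unemployment rate changed by +1.01 percentage points.

January: labor force = 16,779 + 692 = 17,471; u = 692/17,471 = 3.96%.
February: labor force = 16,302 + 853 = 17,155; u = 853/17,155 = 4.97%.
Change = 4.97% − 3.96% = +1.01 pp.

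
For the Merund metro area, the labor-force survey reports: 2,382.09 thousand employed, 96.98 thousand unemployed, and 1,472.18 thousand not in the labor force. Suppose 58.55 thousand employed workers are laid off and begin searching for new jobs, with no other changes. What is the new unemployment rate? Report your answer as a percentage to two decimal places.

New unemployment rate ≈ 6.27%.

Initially, labor force = 2,382.09 + 96.98 = 2,479.07 thousand, so u = 96.98/2,479.07 = 3.91%.
After the change, employed falls and unemployed rises by 58.55; labor force unchanged → E = 2,323.54, U = 155.53, labor force = 2,479.07 thousand.
New unemployment rate = 155.53 / 2,479.07 = 6.27%.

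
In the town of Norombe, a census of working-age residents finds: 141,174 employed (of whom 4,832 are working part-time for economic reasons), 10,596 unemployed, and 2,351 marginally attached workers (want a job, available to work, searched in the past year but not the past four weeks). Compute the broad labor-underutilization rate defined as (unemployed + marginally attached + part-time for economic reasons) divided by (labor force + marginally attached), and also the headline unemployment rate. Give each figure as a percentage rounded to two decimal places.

Broad underutilization rate ≈ 11.54%; headline unemployment rate ≈ 6.98%.

Labor force = 141,174 + 10,596 = 151,770.
Numerator = 10,596 + 2,351 + 4,832 = 17,779.
Denominator = 151,770 + 2,351 = 154,121.
Broad rate = 17,779 / 154,121 = 11.54%.
Headline unemployment rate = 10,596 / 151,770 = 6.98%.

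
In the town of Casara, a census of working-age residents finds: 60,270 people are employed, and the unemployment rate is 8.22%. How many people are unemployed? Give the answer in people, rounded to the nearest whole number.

About 5,398 are unemployed.

Let U be the number unemployed. The labor force is E + U, and U/(E+U) = 0.0822.
So U = 0.0822 × 60,270 / (1 − 0.0822) = 4954.19 / 0.9178 ≈ 5,398.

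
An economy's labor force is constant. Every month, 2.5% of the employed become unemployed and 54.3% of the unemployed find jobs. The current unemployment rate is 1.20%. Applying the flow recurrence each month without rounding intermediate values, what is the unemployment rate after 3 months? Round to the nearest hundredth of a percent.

With a fixed labor force, u_{t+1} = u_t + s·(1−u_t) − f·u_t = u_t·(1−s−f) + s.
Here 1−s−f = 0.432 and s = 0.025.
u_1 = 0.012000 × 0.432 + 0.025 = 0.030184.
u_2 = 0.030184 × 0.432 + 0.025 = 0.038039.
u_3 = 0.038039 × 0.432 + 0.025 = 0.041433.

Unemployment rate after three months ≈ 4.14%.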